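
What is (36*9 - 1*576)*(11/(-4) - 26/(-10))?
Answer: 189/5 ≈ 37.800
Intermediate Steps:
(36*9 - 1*576)*(11/(-4) - 26/(-10)) = (324 - 576)*(11*(-¼) - 26*(-⅒)) = -252*(-11/4 + 13/5) = -252*(-3/20) = 189/5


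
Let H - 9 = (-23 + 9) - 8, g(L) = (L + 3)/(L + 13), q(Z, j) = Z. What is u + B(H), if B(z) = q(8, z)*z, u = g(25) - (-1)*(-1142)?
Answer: -23660/19 ≈ -1245.3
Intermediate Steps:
g(L) = (3 + L)/(13 + L)
H = -13 (H = 9 + ((-23 + 9) - 8) = 9 + (-14 - 8) = 9 - 22 = -13)
u = -21684/19 (u = (3 + 25)/(13 + 25) - (-1)*(-1142) = 28/38 - 1*1142 = (1/38)*28 - 1142 = 14/19 - 1142 = -21684/19 ≈ -1141.3)
B(z) = 8*z
u + B(H) = -21684/19 + 8*(-13) = -21684/19 - 104 = -23660/19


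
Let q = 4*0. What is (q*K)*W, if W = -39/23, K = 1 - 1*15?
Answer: 0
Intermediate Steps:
K = -14 (K = 1 - 15 = -14)
q = 0
W = -39/23 (W = -39*1/23 = -39/23 ≈ -1.6957)
(q*K)*W = (0*(-14))*(-39/23) = 0*(-39/23) = 0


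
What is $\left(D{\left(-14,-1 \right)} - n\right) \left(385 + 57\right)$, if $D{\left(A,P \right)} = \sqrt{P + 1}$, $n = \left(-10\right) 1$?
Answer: $4420$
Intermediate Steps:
$n = -10$
$D{\left(A,P \right)} = \sqrt{1 + P}$
$\left(D{\left(-14,-1 \right)} - n\right) \left(385 + 57\right) = \left(\sqrt{1 - 1} - -10\right) \left(385 + 57\right) = \left(\sqrt{0} + 10\right) 442 = \left(0 + 10\right) 442 = 10 \cdot 442 = 4420$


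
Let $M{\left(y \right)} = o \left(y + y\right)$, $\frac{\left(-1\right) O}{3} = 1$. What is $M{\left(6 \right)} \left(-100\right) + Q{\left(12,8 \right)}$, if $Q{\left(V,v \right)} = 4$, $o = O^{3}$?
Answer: $32404$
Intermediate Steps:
$O = -3$ ($O = \left(-3\right) 1 = -3$)
$o = -27$ ($o = \left(-3\right)^{3} = -27$)
$M{\left(y \right)} = - 54 y$ ($M{\left(y \right)} = - 27 \left(y + y\right) = - 27 \cdot 2 y = - 54 y$)
$M{\left(6 \right)} \left(-100\right) + Q{\left(12,8 \right)} = \left(-54\right) 6 \left(-100\right) + 4 = \left(-324\right) \left(-100\right) + 4 = 32400 + 4 = 32404$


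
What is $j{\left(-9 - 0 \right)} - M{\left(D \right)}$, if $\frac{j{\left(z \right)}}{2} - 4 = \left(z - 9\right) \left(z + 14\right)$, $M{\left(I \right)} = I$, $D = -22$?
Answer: $-150$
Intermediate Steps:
$j{\left(z \right)} = 8 + 2 \left(-9 + z\right) \left(14 + z\right)$ ($j{\left(z \right)} = 8 + 2 \left(z - 9\right) \left(z + 14\right) = 8 + 2 \left(-9 + z\right) \left(14 + z\right)$)
$j{\left(-9 - 0 \right)} - M{\left(D \right)} = \left(-244 + 2 \left(-9 - 0\right)^{2} + 10 \left(-9 - 0\right)\right) - -22 = \left(-244 + 2 \left(-9 + 0\right)^{2} + 10 \left(-9 + 0\right)\right) + 22 = \left(-244 + 2 \left(-9\right)^{2} + 10 \left(-9\right)\right) + 22 = \left(-244 + 2 \cdot 81 - 90\right) + 22 = \left(-244 + 162 - 90\right) + 22 = -172 + 22 = -150$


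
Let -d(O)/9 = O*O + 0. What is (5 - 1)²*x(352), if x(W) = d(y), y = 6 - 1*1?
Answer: -3600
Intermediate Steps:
y = 5 (y = 6 - 1 = 5)
d(O) = -9*O² (d(O) = -9*(O*O + 0) = -9*(O² + 0) = -9*O²)
x(W) = -225 (x(W) = -9*5² = -9*25 = -225)
(5 - 1)²*x(352) = (5 - 1)²*(-225) = 4²*(-225) = 16*(-225) = -3600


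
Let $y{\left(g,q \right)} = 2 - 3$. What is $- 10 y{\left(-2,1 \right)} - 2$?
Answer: $8$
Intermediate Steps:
$y{\left(g,q \right)} = -1$
$- 10 y{\left(-2,1 \right)} - 2 = \left(-10\right) \left(-1\right) - 2 = 10 - 2 = 8$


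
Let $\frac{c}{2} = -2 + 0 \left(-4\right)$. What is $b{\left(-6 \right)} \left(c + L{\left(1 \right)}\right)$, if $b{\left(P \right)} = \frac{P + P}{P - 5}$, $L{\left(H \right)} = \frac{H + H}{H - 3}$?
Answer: $- \frac{60}{11} \approx -5.4545$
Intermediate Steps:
$L{\left(H \right)} = \frac{2 H}{-3 + H}$
$b{\left(P \right)} = \frac{2 P}{-5 + P}$
$c = -4$ ($c = 2 \left(-2 + 0 \left(-4\right)\right) = 2 \left(-2 + 0\right) = 2 \left(-2\right) = -4$)
$b{\left(-6 \right)} \left(c + L{\left(1 \right)}\right) = 2 \left(-6\right) \frac{1}{-5 - 6} \left(-4 + 2 \cdot 1 \frac{1}{-3 + 1}\right) = 2 \left(-6\right) \frac{1}{-11} \left(-4 + 2 \cdot 1 \frac{1}{-2}\right) = 2 \left(-6\right) \left(- \frac{1}{11}\right) \left(-4 + 2 \cdot 1 \left(- \frac{1}{2}\right)\right) = \frac{12 \left(-4 - 1\right)}{11} = \frac{12}{11} \left(-5\right) = - \frac{60}{11}$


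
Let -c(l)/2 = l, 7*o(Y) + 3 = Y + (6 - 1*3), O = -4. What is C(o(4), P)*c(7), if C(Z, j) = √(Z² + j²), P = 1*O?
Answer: -40*√2 ≈ -56.569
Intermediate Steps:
o(Y) = Y/7 (o(Y) = -3/7 + (Y + (6 - 1*3))/7 = -3/7 + (Y + (6 - 3))/7 = -3/7 + (Y + 3)/7 = -3/7 + (3 + Y)/7 = -3/7 + (3/7 + Y/7) = Y/7)
c(l) = -2*l
P = -4 (P = 1*(-4) = -4)
C(o(4), P)*c(7) = √(((⅐)*4)² + (-4)²)*(-2*7) = √((4/7)² + 16)*(-14) = √(16/49 + 16)*(-14) = √(800/49)*(-14) = (20*√2/7)*(-14) = -40*√2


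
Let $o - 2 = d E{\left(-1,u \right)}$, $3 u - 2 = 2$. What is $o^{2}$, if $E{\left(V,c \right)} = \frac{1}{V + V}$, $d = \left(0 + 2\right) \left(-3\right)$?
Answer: $25$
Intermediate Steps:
$d = -6$ ($d = 2 \left(-3\right) = -6$)
$u = \frac{4}{3}$ ($u = \frac{2}{3} + \frac{1}{3} \cdot 2 = \frac{2}{3} + \frac{2}{3} = \frac{4}{3} \approx 1.3333$)
$E{\left(V,c \right)} = \frac{1}{2 V}$
$o = 5$ ($o = 2 - 6 \frac{1}{2 \left(-1\right)} = 2 - 6 \cdot \frac{1}{2} \left(-1\right) = 2 - -3 = 2 + 3 = 5$)
$o^{2} = 5^{2} = 25$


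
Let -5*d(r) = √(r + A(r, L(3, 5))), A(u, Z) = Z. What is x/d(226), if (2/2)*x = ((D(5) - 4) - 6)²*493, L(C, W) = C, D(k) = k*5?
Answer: -554625*√229/229 ≈ -36651.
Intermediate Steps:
D(k) = 5*k
d(r) = -√(3 + r)/5 (d(r) = -√(r + 3)/5 = -√(3 + r)/5)
x = 110925 (x = ((5*5 - 4) - 6)²*493 = ((25 - 4) - 6)²*493 = (21 - 6)²*493 = 15²*493 = 225*493 = 110925)
x/d(226) = 110925/((-√(3 + 226)/5)) = 110925/((-√229/5)) = 110925*(-5*√229/229) = -554625*√229/229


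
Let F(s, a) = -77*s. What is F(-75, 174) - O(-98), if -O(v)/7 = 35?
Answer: 6020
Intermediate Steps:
O(v) = -245 (O(v) = -7*35 = -245)
F(-75, 174) - O(-98) = -77*(-75) - 1*(-245) = 5775 + 245 = 6020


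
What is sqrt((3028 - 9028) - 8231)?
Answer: I*sqrt(14231) ≈ 119.29*I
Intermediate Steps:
sqrt((3028 - 9028) - 8231) = sqrt(-6000 - 8231) = sqrt(-14231) = I*sqrt(14231)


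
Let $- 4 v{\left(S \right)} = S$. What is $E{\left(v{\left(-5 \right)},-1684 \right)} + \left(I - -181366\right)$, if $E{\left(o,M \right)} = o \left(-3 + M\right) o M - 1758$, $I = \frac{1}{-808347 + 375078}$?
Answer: $\frac{8004257865779}{1733076} \approx 4.6185 \cdot 10^{6}$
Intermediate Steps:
$v{\left(S \right)} = - \frac{S}{4}$
$I = - \frac{1}{433269}$ ($I = \frac{1}{-433269} = - \frac{1}{433269} \approx -2.308 \cdot 10^{-6}$)
$E{\left(o,M \right)} = -1758 + M o^{2} \left(-3 + M\right)$ ($E{\left(o,M \right)} = o^{2} \left(-3 + M\right) M - 1758 = M o^{2} \left(-3 + M\right) - 1758 = -1758 + M o^{2} \left(-3 + M\right)$)
$E{\left(v{\left(-5 \right)},-1684 \right)} + \left(I - -181366\right) = \left(-1758 + \left(-1684\right)^{2} \left(\left(- \frac{1}{4}\right) \left(-5\right)\right)^{2} - - 5052 \left(\left(- \frac{1}{4}\right) \left(-5\right)\right)^{2}\right) - - \frac{78580265453}{433269} = \left(-1758 + 2835856 \left(\frac{5}{4}\right)^{2} - - 5052 \left(\frac{5}{4}\right)^{2}\right) + \left(- \frac{1}{433269} + 181366\right) = \left(-1758 + 2835856 \cdot \frac{25}{16} - \left(-5052\right) \frac{25}{16}\right) + \frac{78580265453}{433269} = \left(-1758 + 4431025 + \frac{31575}{4}\right) + \frac{78580265453}{433269} = \frac{17748643}{4} + \frac{78580265453}{433269} = \frac{8004257865779}{1733076}$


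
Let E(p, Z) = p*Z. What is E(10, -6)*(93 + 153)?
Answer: -14760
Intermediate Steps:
E(p, Z) = Z*p
E(10, -6)*(93 + 153) = (-6*10)*(93 + 153) = -60*246 = -14760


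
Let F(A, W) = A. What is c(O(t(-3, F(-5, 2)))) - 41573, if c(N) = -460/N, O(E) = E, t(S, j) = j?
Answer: -41481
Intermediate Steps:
c(O(t(-3, F(-5, 2)))) - 41573 = -460/(-5) - 41573 = -460*(-⅕) - 41573 = 92 - 41573 = -41481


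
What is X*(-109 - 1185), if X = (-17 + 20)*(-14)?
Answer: 54348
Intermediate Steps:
X = -42 (X = 3*(-14) = -42)
X*(-109 - 1185) = -42*(-109 - 1185) = -42*(-1294) = 54348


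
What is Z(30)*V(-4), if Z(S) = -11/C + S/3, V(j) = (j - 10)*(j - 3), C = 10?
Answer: 4361/5 ≈ 872.20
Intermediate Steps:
V(j) = (-10 + j)*(-3 + j)
Z(S) = -11/10 + S/3
Z(30)*V(-4) = (-11/10 + (⅓)*30)*(30 + (-4)² - 13*(-4)) = (-11/10 + 10)*(30 + 16 + 52) = (89/10)*98 = 4361/5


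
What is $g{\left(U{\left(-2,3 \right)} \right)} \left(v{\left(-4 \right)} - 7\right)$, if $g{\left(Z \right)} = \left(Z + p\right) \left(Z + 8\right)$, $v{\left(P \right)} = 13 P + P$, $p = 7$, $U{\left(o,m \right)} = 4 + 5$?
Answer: $-17136$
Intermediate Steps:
$U{\left(o,m \right)} = 9$
$v{\left(P \right)} = 14 P$
$g{\left(Z \right)} = \left(7 + Z\right) \left(8 + Z\right)$ ($g{\left(Z \right)} = \left(Z + 7\right) \left(Z + 8\right) = \left(7 + Z\right) \left(8 + Z\right)$)
$g{\left(U{\left(-2,3 \right)} \right)} \left(v{\left(-4 \right)} - 7\right) = \left(56 + 9^{2} + 15 \cdot 9\right) \left(14 \left(-4\right) - 7\right) = \left(56 + 81 + 135\right) \left(-56 - 7\right) = 272 \left(-63\right) = -17136$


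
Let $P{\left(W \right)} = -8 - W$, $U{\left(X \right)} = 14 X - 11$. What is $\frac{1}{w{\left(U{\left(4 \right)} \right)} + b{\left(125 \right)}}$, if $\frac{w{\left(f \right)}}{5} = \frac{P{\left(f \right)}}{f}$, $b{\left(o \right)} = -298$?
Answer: $- \frac{9}{2735} \approx -0.0032907$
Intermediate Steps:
$U{\left(X \right)} = -11 + 14 X$
$w{\left(f \right)} = \frac{5 \left(-8 - f\right)}{f}$ ($w{\left(f \right)} = 5 \frac{-8 - f}{f} = \frac{5 \left(-8 - f\right)}{f}$)
$\frac{1}{w{\left(U{\left(4 \right)} \right)} + b{\left(125 \right)}} = \frac{1}{\left(-5 - \frac{40}{-11 + 14 \cdot 4}\right) - 298} = \frac{1}{\left(-5 - \frac{40}{-11 + 56}\right) - 298} = \frac{1}{\left(-5 - \frac{40}{45}\right) - 298} = \frac{1}{\left(-5 - \frac{8}{9}\right) - 298} = \frac{1}{- \frac{53}{9} - 298} = \frac{1}{- \frac{2735}{9}} = - \frac{9}{2735}$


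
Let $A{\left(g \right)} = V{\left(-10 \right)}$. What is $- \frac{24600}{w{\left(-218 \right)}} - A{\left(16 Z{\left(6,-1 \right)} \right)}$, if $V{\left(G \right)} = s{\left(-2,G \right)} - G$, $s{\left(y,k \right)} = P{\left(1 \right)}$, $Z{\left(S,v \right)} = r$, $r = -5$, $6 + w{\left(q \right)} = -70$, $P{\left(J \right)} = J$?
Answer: $\frac{5941}{19} \approx 312.68$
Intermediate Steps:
$w{\left(q \right)} = -76$ ($w{\left(q \right)} = -6 - 70 = -76$)
$Z{\left(S,v \right)} = -5$
$s{\left(y,k \right)} = 1$
$V{\left(G \right)} = 1 - G$
$A{\left(g \right)} = 11$ ($A{\left(g \right)} = 1 - -10 = 1 + 10 = 11$)
$- \frac{24600}{w{\left(-218 \right)}} - A{\left(16 Z{\left(6,-1 \right)} \right)} = - \frac{24600}{-76} - 11 = \left(-24600\right) \left(- \frac{1}{76}\right) - 11 = \frac{6150}{19} - 11 = \frac{5941}{19}$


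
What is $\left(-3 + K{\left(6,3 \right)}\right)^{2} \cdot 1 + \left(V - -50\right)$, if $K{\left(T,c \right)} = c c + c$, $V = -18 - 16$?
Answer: $97$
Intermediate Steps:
$V = -34$
$K{\left(T,c \right)} = c + c^{2}$ ($K{\left(T,c \right)} = c^{2} + c = c + c^{2}$)
$\left(-3 + K{\left(6,3 \right)}\right)^{2} \cdot 1 + \left(V - -50\right) = \left(-3 + 3 \left(1 + 3\right)\right)^{2} \cdot 1 - -16 = \left(-3 + 3 \cdot 4\right)^{2} \cdot 1 + \left(-34 + 50\right) = \left(-3 + 12\right)^{2} \cdot 1 + 16 = 9^{2} \cdot 1 + 16 = 81 \cdot 1 + 16 = 81 + 16 = 97$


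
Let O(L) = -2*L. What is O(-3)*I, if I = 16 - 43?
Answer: -162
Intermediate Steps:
I = -27
O(-3)*I = -2*(-3)*(-27) = 6*(-27) = -162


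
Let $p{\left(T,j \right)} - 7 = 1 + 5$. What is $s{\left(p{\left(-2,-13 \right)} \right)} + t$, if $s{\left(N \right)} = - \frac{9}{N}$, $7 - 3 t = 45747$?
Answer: $- \frac{594647}{39} \approx -15247.0$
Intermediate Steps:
$t = - \frac{45740}{3}$ ($t = \frac{7}{3} - 15249 = - \frac{45740}{3} \approx -15247.0$)
$p{\left(T,j \right)} = 13$ ($p{\left(T,j \right)} = 7 + \left(1 + 5\right) = 7 + 6 = 13$)
$s{\left(p{\left(-2,-13 \right)} \right)} + t = - \frac{9}{13} - \frac{45740}{3} = - \frac{594647}{39}$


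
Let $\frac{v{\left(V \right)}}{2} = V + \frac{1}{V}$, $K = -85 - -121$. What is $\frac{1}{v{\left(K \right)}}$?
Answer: $\frac{18}{1297} \approx 0.013878$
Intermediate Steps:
$K = 36$ ($K = -85 + 121 = 36$)
$v{\left(V \right)} = 2 V + \frac{2}{V}$ ($v{\left(V \right)} = 2 \left(V + \frac{1}{V}\right) = 2 V + \frac{2}{V}$)
$\frac{1}{v{\left(K \right)}} = \frac{1}{2 \cdot 36 + \frac{2}{36}} = \frac{1}{72 + 2 \cdot \frac{1}{36}} = \frac{1}{72 + \frac{1}{18}} = \frac{1}{\frac{1297}{18}} = \frac{18}{1297}$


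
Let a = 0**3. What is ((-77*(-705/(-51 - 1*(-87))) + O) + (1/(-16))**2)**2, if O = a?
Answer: 1341156234889/589824 ≈ 2.2738e+6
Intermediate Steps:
a = 0
O = 0
((-77*(-705/(-51 - 1*(-87))) + O) + (1/(-16))**2)**2 = ((-77*(-705/(-51 - 1*(-87))) + 0) + (1/(-16))**2)**2 = ((-77*(-705/(-51 + 87)) + 0) + (-1/16)**2)**2 = ((-77/(36*(-1/705)) + 0) + 1/256)**2 = ((-77/(-12/235) + 0) + 1/256)**2 = ((-77*(-235/12) + 0) + 1/256)**2 = ((18095/12 + 0) + 1/256)**2 = (18095/12 + 1/256)**2 = (1158083/768)**2 = 1341156234889/589824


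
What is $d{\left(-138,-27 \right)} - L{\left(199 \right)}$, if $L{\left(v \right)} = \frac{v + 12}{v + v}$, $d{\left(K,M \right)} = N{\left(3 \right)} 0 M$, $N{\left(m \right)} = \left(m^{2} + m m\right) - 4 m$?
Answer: $- \frac{211}{398} \approx -0.53015$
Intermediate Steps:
$N{\left(m \right)} = - 4 m + 2 m^{2}$ ($N{\left(m \right)} = \left(m^{2} + m^{2}\right) - 4 m = 2 m^{2} - 4 m = - 4 m + 2 m^{2}$)
$d{\left(K,M \right)} = 0$ ($d{\left(K,M \right)} = 2 \cdot 3 \left(-2 + 3\right) 0 M = 2 \cdot 3 \cdot 1 \cdot 0 M = 6 \cdot 0 M = 0 M = 0$)
$L{\left(v \right)} = \frac{12 + v}{2 v}$
$d{\left(-138,-27 \right)} - L{\left(199 \right)} = 0 - \frac{12 + 199}{2 \cdot 199} = 0 - \frac{1}{2} \cdot \frac{1}{199} \cdot 211 = 0 - \frac{211}{398} = - \frac{211}{398}$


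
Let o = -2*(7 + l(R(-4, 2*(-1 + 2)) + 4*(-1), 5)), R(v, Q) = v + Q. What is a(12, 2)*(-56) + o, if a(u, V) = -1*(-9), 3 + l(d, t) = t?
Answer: -522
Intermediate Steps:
R(v, Q) = Q + v
l(d, t) = -3 + t
o = -18 (o = -2*(7 + (-3 + 5)) = -2*(7 + 2) = -2*9 = -18)
a(u, V) = 9
a(12, 2)*(-56) + o = 9*(-56) - 18 = -504 - 18 = -522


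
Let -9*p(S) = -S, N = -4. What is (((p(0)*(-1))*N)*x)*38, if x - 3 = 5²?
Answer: 0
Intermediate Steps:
x = 28 (x = 3 + 5² = 3 + 25 = 28)
p(S) = S/9 (p(S) = -(-1)*S/9 = S/9)
(((p(0)*(-1))*N)*x)*38 = (((((⅑)*0)*(-1))*(-4))*28)*38 = (((0*(-1))*(-4))*28)*38 = ((0*(-4))*28)*38 = (0*28)*38 = 0*38 = 0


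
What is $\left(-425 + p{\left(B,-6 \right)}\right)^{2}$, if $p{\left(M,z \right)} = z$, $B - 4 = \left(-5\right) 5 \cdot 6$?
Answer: $185761$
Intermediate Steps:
$B = -146$ ($B = 4 + \left(-5\right) 5 \cdot 6 = 4 - 150 = -146$)
$\left(-425 + p{\left(B,-6 \right)}\right)^{2} = \left(-425 - 6\right)^{2} = \left(-431\right)^{2} = 185761$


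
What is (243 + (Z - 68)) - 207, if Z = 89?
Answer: 57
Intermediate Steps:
(243 + (Z - 68)) - 207 = (243 + (89 - 68)) - 207 = (243 + 21) - 207 = 264 - 207 = 57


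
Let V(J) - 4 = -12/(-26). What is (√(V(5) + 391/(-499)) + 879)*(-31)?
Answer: -27249 - 93*√17197037/6487 ≈ -27308.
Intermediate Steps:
V(J) = 58/13 (V(J) = 4 - 12/(-26) = 4 - 12*(-1/26) = 4 + 6/13 = 58/13)
(√(V(5) + 391/(-499)) + 879)*(-31) = (√(58/13 + 391/(-499)) + 879)*(-31) = (√(58/13 + 391*(-1/499)) + 879)*(-31) = (√(58/13 - 391/499) + 879)*(-31) = (√(23859/6487) + 879)*(-31) = (3*√17197037/6487 + 879)*(-31) = (879 + 3*√17197037/6487)*(-31) = -27249 - 93*√17197037/6487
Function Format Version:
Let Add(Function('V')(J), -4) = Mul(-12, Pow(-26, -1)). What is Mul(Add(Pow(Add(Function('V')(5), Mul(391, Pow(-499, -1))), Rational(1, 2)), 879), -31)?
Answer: Add(-27249, Mul(Rational(-93, 6487), Pow(17197037, Rational(1, 2)))) ≈ -27308.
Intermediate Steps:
Function('V')(J) = Rational(58, 13) (Function('V')(J) = Add(4, Mul(-12, Pow(-26, -1))) = Add(4, Mul(-12, Rational(-1, 26))) = Add(4, Rational(6, 13)) = Rational(58, 13))
Mul(Add(Pow(Add(Function('V')(5), Mul(391, Pow(-499, -1))), Rational(1, 2)), 879), -31) = Mul(Add(Pow(Add(Rational(58, 13), Mul(391, Pow(-499, -1))), Rational(1, 2)), 879), -31) = Mul(Add(Pow(Add(Rational(58, 13), Mul(391, Rational(-1, 499))), Rational(1, 2)), 879), -31) = Mul(Add(Pow(Add(Rational(58, 13), Rational(-391, 499)), Rational(1, 2)), 879), -31) = Mul(Add(Pow(Rational(23859, 6487), Rational(1, 2)), 879), -31) = Mul(Add(Mul(Rational(3, 6487), Pow(17197037, Rational(1, 2))), 879), -31) = Mul(Add(879, Mul(Rational(3, 6487), Pow(17197037, Rational(1, 2)))), -31) = Add(-27249, Mul(Rational(-93, 6487), Pow(17197037, Rational(1, 2))))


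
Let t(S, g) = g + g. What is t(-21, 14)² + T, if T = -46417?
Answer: -45633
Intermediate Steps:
t(S, g) = 2*g
t(-21, 14)² + T = (2*14)² - 46417 = 28² - 46417 = 784 - 46417 = -45633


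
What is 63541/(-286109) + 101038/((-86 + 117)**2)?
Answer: 28846818241/274950749 ≈ 104.92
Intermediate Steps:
63541/(-286109) + 101038/((-86 + 117)**2) = 63541*(-1/286109) + 101038/(31**2) = -63541/286109 + 101038/961 = 28846818241/274950749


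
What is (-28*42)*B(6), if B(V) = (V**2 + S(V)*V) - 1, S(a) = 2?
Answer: -55272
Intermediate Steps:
B(V) = -1 + V**2 + 2*V (B(V) = (V**2 + 2*V) - 1 = -1 + V**2 + 2*V)
(-28*42)*B(6) = (-28*42)*(-1 + 6**2 + 2*6) = -1176*(-1 + 36 + 12) = -1176*47 = -55272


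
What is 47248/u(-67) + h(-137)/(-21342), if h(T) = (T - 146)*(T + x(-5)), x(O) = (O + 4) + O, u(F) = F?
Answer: -1011078239/1429914 ≈ -707.09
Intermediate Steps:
x(O) = 4 + 2*O (x(O) = (4 + O) + O = 4 + 2*O)
h(T) = (-146 + T)*(-6 + T) (h(T) = (T - 146)*(T + (4 + 2*(-5))) = (-146 + T)*(T + (4 - 10)) = (-146 + T)*(T - 6) = (-146 + T)*(-6 + T))
47248/u(-67) + h(-137)/(-21342) = 47248/(-67) + (876 + (-137)² - 152*(-137))/(-21342) = 47248*(-1/67) + (876 + 18769 + 20824)*(-1/21342) = -47248/67 + 40469*(-1/21342) = -47248/67 - 40469/21342 = -1011078239/1429914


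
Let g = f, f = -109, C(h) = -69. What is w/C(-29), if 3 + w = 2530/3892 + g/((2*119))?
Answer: 15482/380443 ≈ 0.040695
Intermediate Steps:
g = -109
w = -46446/16541 (w = -3 + (2530/3892 - 109/(2*119)) = -3 + (2530*(1/3892) - 109/238) = -3 + (1265/1946 - 109*1/238) = -3 + (1265/1946 - 109/238) = -3 + 3177/16541 = -46446/16541 ≈ -2.8079)
w/C(-29) = -46446/16541/(-69) = -46446/16541*(-1/69) = 15482/380443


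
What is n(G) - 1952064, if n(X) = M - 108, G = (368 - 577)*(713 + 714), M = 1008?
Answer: -1951164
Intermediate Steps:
G = -298243 (G = -209*1427 = -298243)
n(X) = 900 (n(X) = 1008 - 108 = 900)
n(G) - 1952064 = 900 - 1952064 = -1951164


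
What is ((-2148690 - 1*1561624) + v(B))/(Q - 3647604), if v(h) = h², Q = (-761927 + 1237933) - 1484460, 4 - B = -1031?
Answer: 2639089/4656058 ≈ 0.56681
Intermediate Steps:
B = 1035 (B = 4 - 1*(-1031) = 4 + 1031 = 1035)
Q = -1008454 (Q = 476006 - 1484460 = -1008454)
((-2148690 - 1*1561624) + v(B))/(Q - 3647604) = ((-2148690 - 1*1561624) + 1035²)/(-1008454 - 3647604) = ((-2148690 - 1561624) + 1071225)/(-4656058) = (-3710314 + 1071225)*(-1/4656058) = -2639089*(-1/4656058) = 2639089/4656058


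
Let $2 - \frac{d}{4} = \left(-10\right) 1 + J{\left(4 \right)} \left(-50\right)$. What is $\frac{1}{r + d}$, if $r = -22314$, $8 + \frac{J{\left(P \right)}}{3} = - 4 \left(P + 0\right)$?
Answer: $- \frac{1}{36666} \approx -2.7273 \cdot 10^{-5}$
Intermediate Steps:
$J{\left(P \right)} = -24 - 12 P$ ($J{\left(P \right)} = -24 + 3 \left(- 4 \left(P + 0\right)\right) = -24 + 3 \left(- 4 P\right) = -24 - 12 P$)
$d = -14352$ ($d = 8 - 4 \left(\left(-10\right) 1 + \left(-24 - 48\right) \left(-50\right)\right) = 8 - 4 \left(-10 + \left(-24 - 48\right) \left(-50\right)\right) = 8 - 4 \left(-10 - -3600\right) = 8 - 4 \left(-10 + 3600\right) = 8 - 14360 = -14352$)
$\frac{1}{r + d} = \frac{1}{-22314 - 14352} = \frac{1}{-36666} = - \frac{1}{36666}$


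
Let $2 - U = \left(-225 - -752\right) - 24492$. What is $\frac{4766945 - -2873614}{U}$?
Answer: $\frac{848951}{2663} \approx 318.79$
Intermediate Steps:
$U = 23967$ ($U = 2 - \left(\left(-225 - -752\right) - 24492\right) = 2 - \left(\left(-225 + 752\right) - 24492\right) = 2 - \left(527 - 24492\right) = 2 - -23965 = 2 + 23965 = 23967$)
$\frac{4766945 - -2873614}{U} = \frac{4766945 - -2873614}{23967} = \left(4766945 + 2873614\right) \frac{1}{23967} = 7640559 \cdot \frac{1}{23967} = \frac{848951}{2663}$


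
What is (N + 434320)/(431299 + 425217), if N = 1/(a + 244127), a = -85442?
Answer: 68920069201/135916241460 ≈ 0.50708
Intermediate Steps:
N = 1/158685 (N = 1/(-85442 + 244127) = 1/158685 ≈ 6.3018e-6)
(N + 434320)/(431299 + 425217) = (1/158685 + 434320)/(431299 + 425217) = (68920069201/158685)/856516 = (68920069201/158685)*(1/856516) = 68920069201/135916241460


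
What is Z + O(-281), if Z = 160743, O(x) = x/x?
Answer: 160744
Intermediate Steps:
O(x) = 1
Z + O(-281) = 160743 + 1 = 160744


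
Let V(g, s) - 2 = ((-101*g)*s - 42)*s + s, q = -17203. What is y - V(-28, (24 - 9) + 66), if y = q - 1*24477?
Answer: -18592869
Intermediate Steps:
y = -41680 (y = -17203 - 1*24477 = -17203 - 24477 = -41680)
V(g, s) = 2 + s + s*(-42 - 101*g*s) (V(g, s) = 2 + (((-101*g)*s - 42)*s + s) = 2 + ((-101*g*s - 42)*s + s) = 2 + ((-42 - 101*g*s)*s + s) = 2 + (s*(-42 - 101*g*s) + s) = 2 + (s + s*(-42 - 101*g*s)) = 2 + s + s*(-42 - 101*g*s))
y - V(-28, (24 - 9) + 66) = -41680 - (2 - 41*((24 - 9) + 66) - 101*(-28)*((24 - 9) + 66)**2) = -41680 - (2 - 41*(15 + 66) - 101*(-28)*(15 + 66)**2) = -41680 - (2 - 41*81 - 101*(-28)*81**2) = -41680 - (2 - 3321 - 101*(-28)*6561) = -41680 - (2 - 3321 + 18554508) = -41680 - 1*18551189 = -41680 - 18551189 = -18592869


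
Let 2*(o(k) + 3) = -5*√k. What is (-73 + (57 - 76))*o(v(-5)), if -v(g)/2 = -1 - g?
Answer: 276 + 460*I*√2 ≈ 276.0 + 650.54*I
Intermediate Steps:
v(g) = 2 + 2*g (v(g) = -2*(-1 - g) = 2 + 2*g)
o(k) = -3 - 5*√k/2 (o(k) = -3 + (-5*√k)/2 = -3 - 5*√k/2)
(-73 + (57 - 76))*o(v(-5)) = (-73 + (57 - 76))*(-3 - 5*√(2 + 2*(-5))/2) = (-73 - 19)*(-3 - 5*√(2 - 10)/2) = -92*(-3 - 5*I*√2) = 276 + 460*I*√2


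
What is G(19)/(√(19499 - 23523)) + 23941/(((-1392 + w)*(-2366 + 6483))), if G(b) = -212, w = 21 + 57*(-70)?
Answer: -23941/22071237 + 53*I*√1006/503 ≈ -0.0010847 + 3.342*I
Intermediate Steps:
w = -3969 (w = 21 - 3990 = -3969)
G(19)/(√(19499 - 23523)) + 23941/(((-1392 + w)*(-2366 + 6483))) = -212/√(19499 - 23523) + 23941/(((-1392 - 3969)*(-2366 + 6483))) = -212*(-I*√1006/2012) + 23941/((-5361*4117)) = -212*(-I*√1006/2012) + 23941/(-22071237) = -(-53)*I*√1006/503 + 23941*(-1/22071237) = 53*I*√1006/503 - 23941/22071237 = -23941/22071237 + 53*I*√1006/503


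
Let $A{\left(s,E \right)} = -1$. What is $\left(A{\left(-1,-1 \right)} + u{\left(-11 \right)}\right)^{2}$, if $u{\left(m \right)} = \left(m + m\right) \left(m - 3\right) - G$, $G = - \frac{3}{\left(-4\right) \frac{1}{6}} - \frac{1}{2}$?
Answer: $91809$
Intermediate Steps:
$G = 4$ ($G = - \frac{3}{\left(-4\right) \frac{1}{6}} - \frac{1}{2} = - \frac{3}{- \frac{2}{3}} - \frac{1}{2} = \left(-3\right) \left(- \frac{3}{2}\right) - \frac{1}{2} = \frac{9}{2} - \frac{1}{2} = 4$)
$u{\left(m \right)} = -4 + 2 m \left(-3 + m\right)$ ($u{\left(m \right)} = \left(m + m\right) \left(m - 3\right) - 4 = 2 m \left(-3 + m\right) - 4 = -4 + 2 m \left(-3 + m\right)$)
$\left(A{\left(-1,-1 \right)} + u{\left(-11 \right)}\right)^{2} = \left(-1 - \left(-62 - 242\right)\right)^{2} = \left(-1 + \left(-4 + 66 + 2 \cdot 121\right)\right)^{2} = \left(-1 + \left(-4 + 66 + 242\right)\right)^{2} = \left(-1 + 304\right)^{2} = 303^{2} = 91809$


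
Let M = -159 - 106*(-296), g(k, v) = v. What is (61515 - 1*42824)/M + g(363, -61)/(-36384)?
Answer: 681957581/1135799328 ≈ 0.60042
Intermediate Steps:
M = 31217 (M = -159 + 31376 = 31217)
(61515 - 1*42824)/M + g(363, -61)/(-36384) = (61515 - 1*42824)/31217 - 61/(-36384) = (61515 - 42824)*(1/31217) - 61*(-1/36384) = 18691*(1/31217) + 61/36384 = 18691/31217 + 61/36384 = 681957581/1135799328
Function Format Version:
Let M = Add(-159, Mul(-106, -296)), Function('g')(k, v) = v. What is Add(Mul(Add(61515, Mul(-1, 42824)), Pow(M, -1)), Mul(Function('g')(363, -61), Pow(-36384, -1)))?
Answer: Rational(681957581, 1135799328) ≈ 0.60042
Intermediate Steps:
M = 31217 (M = Add(-159, 31376) = 31217)
Add(Mul(Add(61515, Mul(-1, 42824)), Pow(M, -1)), Mul(Function('g')(363, -61), Pow(-36384, -1))) = Add(Mul(Add(61515, Mul(-1, 42824)), Pow(31217, -1)), Mul(-61, Pow(-36384, -1))) = Add(Mul(Add(61515, -42824), Rational(1, 31217)), Mul(-61, Rational(-1, 36384))) = Add(Mul(18691, Rational(1, 31217)), Rational(61, 36384)) = Add(Rational(18691, 31217), Rational(61, 36384)) = Rational(681957581, 1135799328)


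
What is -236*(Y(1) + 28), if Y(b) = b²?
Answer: -6844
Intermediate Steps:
-236*(Y(1) + 28) = -236*(1² + 28) = -236*(1 + 28) = -236*29 = -6844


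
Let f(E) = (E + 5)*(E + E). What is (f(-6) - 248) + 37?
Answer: -199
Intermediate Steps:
f(E) = 2*E*(5 + E) (f(E) = (5 + E)*(2*E) = 2*E*(5 + E))
(f(-6) - 248) + 37 = (2*(-6)*(5 - 6) - 248) + 37 = (2*(-6)*(-1) - 248) + 37 = (12 - 248) + 37 = -236 + 37 = -199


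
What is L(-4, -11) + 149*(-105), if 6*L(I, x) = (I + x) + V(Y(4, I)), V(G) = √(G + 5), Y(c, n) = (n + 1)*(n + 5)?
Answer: -31295/2 + √2/6 ≈ -15647.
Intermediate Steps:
Y(c, n) = (1 + n)*(5 + n)
V(G) = √(5 + G)
L(I, x) = I/6 + x/6 + √(10 + I² + 6*I)/6 (L(I, x) = ((I + x) + √(5 + (5 + I² + 6*I)))/6 = ((I + x) + √(10 + I² + 6*I))/6 = (I + x + √(10 + I² + 6*I))/6 = I/6 + x/6 + √(10 + I² + 6*I)/6)
L(-4, -11) + 149*(-105) = ((⅙)*(-4) + (⅙)*(-11) + √(10 + (-4)² + 6*(-4))/6) + 149*(-105) = (-⅔ - 11/6 + √(10 + 16 - 24)/6) - 15645 = (-⅔ - 11/6 + √2/6) - 15645 = (-5/2 + √2/6) - 15645 = -31295/2 + √2/6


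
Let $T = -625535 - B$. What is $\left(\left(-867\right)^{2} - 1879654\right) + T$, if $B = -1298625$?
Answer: $-454875$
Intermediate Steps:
$T = 673090$ ($T = -625535 - -1298625 = -625535 + 1298625 = 673090$)
$\left(\left(-867\right)^{2} - 1879654\right) + T = \left(\left(-867\right)^{2} - 1879654\right) + 673090 = \left(751689 - 1879654\right) + 673090 = -1127965 + 673090 = -454875$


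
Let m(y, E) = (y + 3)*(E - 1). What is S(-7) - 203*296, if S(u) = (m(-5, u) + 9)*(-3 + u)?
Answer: -60338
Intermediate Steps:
m(y, E) = (-1 + E)*(3 + y) (m(y, E) = (3 + y)*(-1 + E) = (-1 + E)*(3 + y))
S(u) = (-3 + u)*(11 - 2*u) (S(u) = ((-3 - 1*(-5) + 3*u + u*(-5)) + 9)*(-3 + u) = ((-3 + 5 + 3*u - 5*u) + 9)*(-3 + u) = ((2 - 2*u) + 9)*(-3 + u) = (11 - 2*u)*(-3 + u) = (-3 + u)*(11 - 2*u))
S(-7) - 203*296 = (-33 - 2*(-7)**2 + 17*(-7)) - 203*296 = (-33 - 2*49 - 119) - 60088 = (-33 - 98 - 119) - 60088 = -250 - 60088 = -60338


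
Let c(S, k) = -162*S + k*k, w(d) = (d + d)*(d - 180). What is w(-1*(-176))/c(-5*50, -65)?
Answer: -1408/44725 ≈ -0.031481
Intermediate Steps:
w(d) = 2*d*(-180 + d) (w(d) = (2*d)*(-180 + d) = 2*d*(-180 + d))
c(S, k) = k² - 162*S (c(S, k) = -162*S + k² = k² - 162*S)
w(-1*(-176))/c(-5*50, -65) = (2*(-1*(-176))*(-180 - 1*(-176)))/((-65)² - (-810)*50) = (2*176*(-180 + 176))/(4225 - 162*(-250)) = (2*176*(-4))/(4225 + 40500) = -1408/44725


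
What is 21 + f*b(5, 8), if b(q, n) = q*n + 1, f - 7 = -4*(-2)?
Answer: 636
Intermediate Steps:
f = 15 (f = 7 - 4*(-2) = 7 + 8 = 15)
b(q, n) = 1 + n*q (b(q, n) = n*q + 1 = 1 + n*q)
21 + f*b(5, 8) = 21 + 15*(1 + 8*5) = 21 + 15*(1 + 40) = 21 + 15*41 = 21 + 615 = 636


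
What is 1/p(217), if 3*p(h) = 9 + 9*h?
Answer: 1/654 ≈ 0.0015291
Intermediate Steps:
p(h) = 3 + 3*h (p(h) = (9 + 9*h)/3 = 3 + 3*h)
1/p(217) = 1/(3 + 3*217) = 1/(3 + 651) = 1/654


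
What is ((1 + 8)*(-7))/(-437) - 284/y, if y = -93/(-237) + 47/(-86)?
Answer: 843255713/457539 ≈ 1843.0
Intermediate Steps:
y = -1047/6794 (y = -93*(-1/237) + 47*(-1/86) = 31/79 - 47/86 = -1047/6794 ≈ -0.15411)
((1 + 8)*(-7))/(-437) - 284/y = ((1 + 8)*(-7))/(-437) - 284/(-1047/6794) = (9*(-7))*(-1/437) - 284*(-6794/1047) = -63*(-1/437) + 1929496/1047 = 63/437 + 1929496/1047 = 843255713/457539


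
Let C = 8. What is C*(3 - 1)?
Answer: 16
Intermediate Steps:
C*(3 - 1) = 8*(3 - 1) = 8*2 = 16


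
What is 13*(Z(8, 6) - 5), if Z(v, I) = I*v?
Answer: 559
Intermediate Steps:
13*(Z(8, 6) - 5) = 13*(6*8 - 5) = 13*(48 - 5) = 13*43 = 559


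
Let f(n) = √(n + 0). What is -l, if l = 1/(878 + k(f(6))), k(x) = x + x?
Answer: -439/385430 + √6/385430 ≈ -0.0011326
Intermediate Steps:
f(n) = √n
k(x) = 2*x
l = 1/(878 + 2*√6) ≈ 0.0011326
-l = -(439/385430 - √6/385430) = -439/385430 + √6/385430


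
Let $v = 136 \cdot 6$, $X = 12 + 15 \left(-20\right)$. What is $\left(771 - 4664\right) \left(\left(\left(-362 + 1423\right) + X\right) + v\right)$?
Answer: $-6185977$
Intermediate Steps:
$X = -288$ ($X = 12 - 300 = -288$)
$v = 816$
$\left(771 - 4664\right) \left(\left(\left(-362 + 1423\right) + X\right) + v\right) = \left(771 - 4664\right) \left(\left(\left(-362 + 1423\right) - 288\right) + 816\right) = - 3893 \left(\left(1061 - 288\right) + 816\right) = - 3893 \left(773 + 816\right) = \left(-3893\right) 1589 = -6185977$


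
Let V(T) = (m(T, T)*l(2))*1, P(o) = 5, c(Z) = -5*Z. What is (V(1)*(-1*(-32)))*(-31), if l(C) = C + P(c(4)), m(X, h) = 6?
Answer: -41664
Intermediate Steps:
l(C) = 5 + C (l(C) = C + 5 = 5 + C)
V(T) = 42 (V(T) = (6*(5 + 2))*1 = (6*7)*1 = 42*1 = 42)
(V(1)*(-1*(-32)))*(-31) = (42*(-1*(-32)))*(-31) = (42*32)*(-31) = 1344*(-31) = -41664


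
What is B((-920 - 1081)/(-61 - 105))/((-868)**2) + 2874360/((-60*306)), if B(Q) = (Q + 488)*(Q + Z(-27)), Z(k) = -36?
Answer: -29255714254271/186852165696 ≈ -156.57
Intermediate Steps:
B(Q) = (-36 + Q)*(488 + Q) (B(Q) = (Q + 488)*(Q - 36) = (488 + Q)*(-36 + Q) = (-36 + Q)*(488 + Q))
B((-920 - 1081)/(-61 - 105))/((-868)**2) + 2874360/((-60*306)) = (-17568 + ((-920 - 1081)/(-61 - 105))**2 + 452*((-920 - 1081)/(-61 - 105)))/((-868)**2) + 2874360/((-60*306)) = (-17568 + (-2001/(-166))**2 + 452*(-2001/(-166)))/753424 + 2874360/(-18360) = (-17568 + (-2001*(-1/166))**2 + 452*(-2001*(-1/166)))*(1/753424) + 2874360*(-1/18360) = (-17568 + (2001/166)**2 + 452*(2001/166))*(1/753424) - 1409/9 = (-17568 + 4004001/27556 + 452226/83)*(1/753424) - 1409/9 = -329960775/27556*1/753424 - 1409/9 = -329960775/20761351744 - 1409/9 = -29255714254271/186852165696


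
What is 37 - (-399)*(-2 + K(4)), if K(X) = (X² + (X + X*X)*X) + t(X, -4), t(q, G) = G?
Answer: 35947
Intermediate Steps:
K(X) = -4 + X² + X*(X + X²) (K(X) = (X² + (X + X*X)*X) - 4 = (X² + (X + X²)*X) - 4 = (X² + X*(X + X²)) - 4 = -4 + X² + X*(X + X²))
37 - (-399)*(-2 + K(4)) = 37 - (-399)*(-2 + (-4 + 4³ + 2*4²)) = 37 - (-399)*(-2 + (-4 + 64 + 2*16)) = 37 - (-399)*(-2 + (-4 + 64 + 32)) = 37 - (-399)*(-2 + 92) = 37 - (-399)*90 = 37 - 133*(-270) = 37 + 35910 = 35947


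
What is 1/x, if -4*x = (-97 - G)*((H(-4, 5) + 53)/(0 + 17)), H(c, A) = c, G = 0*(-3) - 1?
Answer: 17/1176 ≈ 0.014456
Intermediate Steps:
G = -1 (G = 0 - 1 = -1)
x = 1176/17 (x = -(-97 - 1*(-1))*(-4 + 53)/(0 + 17)/4 = -(-97 + 1)*49/17/4 = -(-24)*49*(1/17) = -(-24)*49/17 = -1/4*(-4704/17) = 1176/17 ≈ 69.177)
1/x = 1/(1176/17) = 17/1176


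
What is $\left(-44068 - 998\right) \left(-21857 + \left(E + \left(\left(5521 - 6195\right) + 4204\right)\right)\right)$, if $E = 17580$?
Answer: $33664302$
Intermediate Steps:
$\left(-44068 - 998\right) \left(-21857 + \left(E + \left(\left(5521 - 6195\right) + 4204\right)\right)\right) = \left(-44068 - 998\right) \left(-21857 + \left(17580 + \left(\left(5521 - 6195\right) + 4204\right)\right)\right) = - 45066 \left(-21857 + \left(17580 + \left(-674 + 4204\right)\right)\right) = - 45066 \left(-21857 + \left(17580 + 3530\right)\right) = - 45066 \left(-21857 + 21110\right) = \left(-45066\right) \left(-747\right) = 33664302$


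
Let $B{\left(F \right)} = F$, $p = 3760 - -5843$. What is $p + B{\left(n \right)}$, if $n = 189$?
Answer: $9792$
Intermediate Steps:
$p = 9603$ ($p = 3760 + 5843 = 9603$)
$p + B{\left(n \right)} = 9603 + 189 = 9792$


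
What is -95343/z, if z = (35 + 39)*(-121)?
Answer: 95343/8954 ≈ 10.648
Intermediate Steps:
z = -8954 (z = 74*(-121) = -8954)
-95343/z = -95343/(-8954) = -95343*(-1/8954) = 95343/8954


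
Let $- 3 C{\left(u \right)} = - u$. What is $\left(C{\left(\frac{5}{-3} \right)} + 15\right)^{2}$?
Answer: $\frac{16900}{81} \approx 208.64$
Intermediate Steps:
$C{\left(u \right)} = \frac{u}{3}$ ($C{\left(u \right)} = - \frac{\left(-1\right) u}{3} = \frac{u}{3}$)
$\left(C{\left(\frac{5}{-3} \right)} + 15\right)^{2} = \left(\frac{5 \frac{1}{-3}}{3} + 15\right)^{2} = \left(\frac{5 \left(- \frac{1}{3}\right)}{3} + 15\right)^{2} = \left(\frac{1}{3} \left(- \frac{5}{3}\right) + 15\right)^{2} = \left(- \frac{5}{9} + 15\right)^{2} = \left(\frac{130}{9}\right)^{2} = \frac{16900}{81}$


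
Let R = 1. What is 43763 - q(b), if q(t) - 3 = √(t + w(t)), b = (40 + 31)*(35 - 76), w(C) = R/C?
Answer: 43760 - I*√24667586942/2911 ≈ 43760.0 - 53.954*I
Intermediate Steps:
w(C) = 1/C
b = -2911 (b = 71*(-41) = -2911)
q(t) = 3 + √(t + 1/t)
43763 - q(b) = 43763 - (3 + √(-2911 + 1/(-2911))) = 43763 - (3 + √(-2911 - 1/2911)) = 43763 - (3 + √(-8473922/2911)) = 43763 - (3 + I*√24667586942/2911) = 43763 + (-3 - I*√24667586942/2911) = 43760 - I*√24667586942/2911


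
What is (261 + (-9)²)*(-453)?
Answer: -154926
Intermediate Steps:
(261 + (-9)²)*(-453) = (261 + 81)*(-453) = 342*(-453) = -154926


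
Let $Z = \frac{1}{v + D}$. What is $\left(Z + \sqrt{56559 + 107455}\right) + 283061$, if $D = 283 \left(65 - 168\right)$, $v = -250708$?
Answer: $\frac{79216602276}{279857} + \sqrt{164014} \approx 2.8347 \cdot 10^{5}$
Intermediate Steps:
$D = -29149$ ($D = 283 \left(-103\right) = -29149$)
$Z = - \frac{1}{279857}$ ($Z = \frac{1}{-250708 - 29149} = \frac{1}{-279857} = - \frac{1}{279857} \approx -3.5733 \cdot 10^{-6}$)
$\left(Z + \sqrt{56559 + 107455}\right) + 283061 = \left(- \frac{1}{279857} + \sqrt{56559 + 107455}\right) + 283061 = \left(- \frac{1}{279857} + \sqrt{164014}\right) + 283061 = \frac{79216602276}{279857} + \sqrt{164014}$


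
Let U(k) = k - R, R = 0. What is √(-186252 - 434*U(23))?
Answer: I*√196234 ≈ 442.98*I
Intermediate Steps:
U(k) = k (U(k) = k - 1*0 = k + 0 = k)
√(-186252 - 434*U(23)) = √(-186252 - 434*23) = √(-186252 - 9982) = √(-196234) = I*√196234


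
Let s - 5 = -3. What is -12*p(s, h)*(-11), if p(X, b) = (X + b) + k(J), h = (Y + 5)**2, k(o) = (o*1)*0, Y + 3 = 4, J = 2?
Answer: 5016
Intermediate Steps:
s = 2 (s = 5 - 3 = 2)
Y = 1 (Y = -3 + 4 = 1)
k(o) = 0 (k(o) = o*0 = 0)
h = 36 (h = (1 + 5)**2 = 6**2 = 36)
p(X, b) = X + b (p(X, b) = (X + b) + 0 = X + b)
-12*p(s, h)*(-11) = -12*(2 + 36)*(-11) = -12*38*(-11) = -456*(-11) = 5016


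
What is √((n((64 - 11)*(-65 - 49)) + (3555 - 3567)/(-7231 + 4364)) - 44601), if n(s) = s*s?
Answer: 3*√33299935608079/2867 ≈ 6038.3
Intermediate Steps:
n(s) = s²
√((n((64 - 11)*(-65 - 49)) + (3555 - 3567)/(-7231 + 4364)) - 44601) = √((((64 - 11)*(-65 - 49))² + (3555 - 3567)/(-7231 + 4364)) - 44601) = √(((53*(-114))² - 12/(-2867)) - 44601) = √(((-6042)² - 12*(-1/2867)) - 44601) = √((36505764 + 12/2867) - 44601) = √(104662025400/2867 - 44601) = √(104534154333/2867) = 3*√33299935608079/2867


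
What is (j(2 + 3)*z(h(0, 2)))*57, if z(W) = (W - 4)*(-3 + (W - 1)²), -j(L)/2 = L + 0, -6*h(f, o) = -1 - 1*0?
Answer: -181355/36 ≈ -5037.6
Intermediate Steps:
h(f, o) = ⅙ (h(f, o) = -(-1 - 1*0)/6 = -(-1 + 0)/6 = -⅙*(-1) = ⅙)
j(L) = -2*L (j(L) = -2*(L + 0) = -2*L)
z(W) = (-4 + W)*(-3 + (-1 + W)²)
(j(2 + 3)*z(h(0, 2)))*57 = ((-2*(2 + 3))*(8 + (⅙)³ - 6*(⅙)² + 6*(⅙)))*57 = ((-2*5)*(8 + 1/216 - 6*1/36 + 1))*57 = -10*(8 + 1/216 - ⅙ + 1)*57 = -10*1909/216*57 = -9545/108*57 = -181355/36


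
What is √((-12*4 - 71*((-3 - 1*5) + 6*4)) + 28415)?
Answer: √27231 ≈ 165.02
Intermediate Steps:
√((-12*4 - 71*((-3 - 1*5) + 6*4)) + 28415) = √((-48 - 71*((-3 - 5) + 24)) + 28415) = √((-48 - 71*(-8 + 24)) + 28415) = √((-48 - 71*16) + 28415) = √((-48 - 1136) + 28415) = √(-1184 + 28415) = √27231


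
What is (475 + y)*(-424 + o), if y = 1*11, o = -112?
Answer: -260496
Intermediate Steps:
y = 11
(475 + y)*(-424 + o) = (475 + 11)*(-424 - 112) = 486*(-536) = -260496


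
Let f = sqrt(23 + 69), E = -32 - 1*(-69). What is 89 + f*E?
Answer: 89 + 74*sqrt(23) ≈ 443.89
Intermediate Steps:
E = 37 (E = -32 + 69 = 37)
f = 2*sqrt(23) (f = sqrt(92) = 2*sqrt(23) ≈ 9.5917)
89 + f*E = 89 + (2*sqrt(23))*37 = 89 + 74*sqrt(23)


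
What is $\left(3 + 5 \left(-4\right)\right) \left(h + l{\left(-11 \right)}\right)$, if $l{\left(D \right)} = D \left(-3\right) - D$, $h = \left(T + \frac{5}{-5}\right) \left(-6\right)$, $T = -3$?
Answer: $-1156$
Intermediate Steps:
$h = 24$ ($h = \left(-3 + \frac{5}{-5}\right) \left(-6\right) = \left(-3 + 5 \left(- \frac{1}{5}\right)\right) \left(-6\right) = \left(-3 - 1\right) \left(-6\right) = \left(-4\right) \left(-6\right) = 24$)
$l{\left(D \right)} = - 4 D$ ($l{\left(D \right)} = - 3 D - D = - 4 D$)
$\left(3 + 5 \left(-4\right)\right) \left(h + l{\left(-11 \right)}\right) = \left(3 + 5 \left(-4\right)\right) \left(24 - -44\right) = \left(3 - 20\right) \left(24 + 44\right) = \left(-17\right) 68 = -1156$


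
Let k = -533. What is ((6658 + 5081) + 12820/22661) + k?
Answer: 253951986/22661 ≈ 11207.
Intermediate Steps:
((6658 + 5081) + 12820/22661) + k = ((6658 + 5081) + 12820/22661) - 533 = (11739 + 12820*(1/22661)) - 533 = (11739 + 12820/22661) - 533 = 266030299/22661 - 533 = 253951986/22661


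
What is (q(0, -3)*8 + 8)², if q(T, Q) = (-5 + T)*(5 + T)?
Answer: 36864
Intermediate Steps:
(q(0, -3)*8 + 8)² = ((-25 + 0²)*8 + 8)² = ((-25 + 0)*8 + 8)² = (-25*8 + 8)² = (-200 + 8)² = (-192)² = 36864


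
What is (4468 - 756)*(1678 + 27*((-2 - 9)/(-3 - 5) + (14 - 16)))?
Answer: 6166096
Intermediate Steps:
(4468 - 756)*(1678 + 27*((-2 - 9)/(-3 - 5) + (14 - 16))) = 3712*(1678 + 27*(-11/(-8) - 2)) = 3712*(1678 + 27*(-11*(-⅛) - 2)) = 3712*(1678 + 27*(11/8 - 2)) = 3712*(1678 + 27*(-5/8)) = 3712*(1678 - 135/8) = 3712*(13289/8) = 6166096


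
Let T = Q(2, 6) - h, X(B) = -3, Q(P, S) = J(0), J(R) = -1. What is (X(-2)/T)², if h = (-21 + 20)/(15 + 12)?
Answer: 6561/676 ≈ 9.7056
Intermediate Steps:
Q(P, S) = -1
h = -1/27 ≈ -0.037037
T = -26/27 (T = -1 - 1*(-1/27) = -1 + 1/27 = -26/27 ≈ -0.96296)
(X(-2)/T)² = (-3/(-26/27))² = (-3*(-27/26))² = (81/26)² = 6561/676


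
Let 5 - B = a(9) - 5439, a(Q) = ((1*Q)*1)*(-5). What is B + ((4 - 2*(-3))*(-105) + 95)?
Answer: 4534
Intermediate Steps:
a(Q) = -5*Q (a(Q) = (Q*1)*(-5) = Q*(-5) = -5*Q)
B = 5489 (B = 5 - (-5*9 - 5439) = 5 - (-45 - 5439) = 5 - 1*(-5484) = 5 + 5484 = 5489)
B + ((4 - 2*(-3))*(-105) + 95) = 5489 + ((4 - 2*(-3))*(-105) + 95) = 5489 + ((4 + 6)*(-105) + 95) = 5489 + (10*(-105) + 95) = 5489 + (-1050 + 95) = 5489 - 955 = 4534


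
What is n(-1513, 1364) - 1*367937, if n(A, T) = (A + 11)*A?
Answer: 1904589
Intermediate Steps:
n(A, T) = A*(11 + A) (n(A, T) = (11 + A)*A = A*(11 + A))
n(-1513, 1364) - 1*367937 = -1513*(11 - 1513) - 1*367937 = -1513*(-1502) - 367937 = 2272526 - 367937 = 1904589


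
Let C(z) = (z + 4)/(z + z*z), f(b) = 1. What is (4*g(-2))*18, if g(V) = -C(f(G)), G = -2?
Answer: -180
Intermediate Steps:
C(z) = (4 + z)/(z + z²)
g(V) = -5/2 (g(V) = -(4 + 1)/(1*(1 + 1)) = -5/2)
(4*g(-2))*18 = (4*(-5/2))*18 = -10*18 = -180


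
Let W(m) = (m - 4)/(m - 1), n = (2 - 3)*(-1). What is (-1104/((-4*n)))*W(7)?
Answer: 138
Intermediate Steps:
n = 1 (n = -1*(-1) = 1)
W(m) = (-4 + m)/(-1 + m)
(-1104/((-4*n)))*W(7) = (-1104/((-4*1)))*((-4 + 7)/(-1 + 7)) = (-1104/(-4))*(3/6) = (-1104*(-1)/4)*((⅙)*3) = -24*(-23/2)*(½) = 276*(½) = 138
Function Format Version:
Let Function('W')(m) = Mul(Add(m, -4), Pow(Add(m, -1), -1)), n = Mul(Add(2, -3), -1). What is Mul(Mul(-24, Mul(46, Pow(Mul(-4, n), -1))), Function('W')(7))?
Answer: 138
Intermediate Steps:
n = 1 (n = Mul(-1, -1) = 1)
Function('W')(m) = Mul(Pow(Add(-1, m), -1), Add(-4, m)) (Function('W')(m) = Mul(Add(-4, m), Pow(Add(-1, m), -1)) = Mul(Pow(Add(-1, m), -1), Add(-4, m)))
Mul(Mul(-24, Mul(46, Pow(Mul(-4, n), -1))), Function('W')(7)) = Mul(Mul(-24, Mul(46, Pow(Mul(-4, 1), -1))), Mul(Pow(Add(-1, 7), -1), Add(-4, 7))) = Mul(Mul(-24, Mul(46, Pow(-4, -1))), Mul(Pow(6, -1), 3)) = Mul(Mul(-24, Mul(46, Rational(-1, 4))), Mul(Rational(1, 6), 3)) = Mul(Mul(-24, Rational(-23, 2)), Rational(1, 2)) = Mul(276, Rational(1, 2)) = 138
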